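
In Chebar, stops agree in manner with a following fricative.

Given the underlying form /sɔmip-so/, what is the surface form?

[sɔmiɸso]

/p/ is a voiceless bilabial stop. The following trigger /s/ is a fricative, so /p/ must become a fricative as well.
Changing only its manner to fricative gives [ɸ] — the voiceless bilabial fricative.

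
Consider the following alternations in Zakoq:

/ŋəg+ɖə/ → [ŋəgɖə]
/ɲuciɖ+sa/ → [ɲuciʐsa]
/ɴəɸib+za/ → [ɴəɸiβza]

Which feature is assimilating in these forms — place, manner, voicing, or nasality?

manner

Underlying /ɖ/ is realised as [ʐ] next to /s/; /s/ itself does not change.
The change stop → fricative matches the manner of the following /s/, identifying this as manner assimilation.
The other alternating form patterns the same way: /b/ → [β] before /z/ (stop → fricative, matching a fricative) — only manner changes, and always toward the following segment.
Nothing changes in [ŋəgɖə]: there the adjacent consonants already agree in manner (/g/ and /ɖ/ are both stops), so this form is consistent with the same rule.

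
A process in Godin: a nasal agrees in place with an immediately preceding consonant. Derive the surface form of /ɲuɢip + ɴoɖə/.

[ɲuɢipmoɖə]

/ɴ/ is a voiced uvular nasal. The preceding trigger /p/ is bilabial, so /ɴ/ must become bilabial as well.
The voiced bilabial nasal is [m], so /ɴ/ → [m].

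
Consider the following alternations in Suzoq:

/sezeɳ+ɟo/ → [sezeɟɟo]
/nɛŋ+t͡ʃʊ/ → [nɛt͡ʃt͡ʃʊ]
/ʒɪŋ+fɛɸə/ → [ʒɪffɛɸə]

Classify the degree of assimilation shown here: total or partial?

Comparing underlying and surface forms, /ɳ/ → [ɟ] is the alternation; the neighbouring /ɟ/ is constant.
The output [ɟ] is identical to the trigger /ɟ/ — every feature (place, manner, voicing) has been copied — so this is total assimilation.
The other forms behave the same way: /ŋ/ → [t͡ʃ] before /t͡ʃ/; /ŋ/ → [f] before /f/ — in each case the output is a copy of the following consonant.

total assimilation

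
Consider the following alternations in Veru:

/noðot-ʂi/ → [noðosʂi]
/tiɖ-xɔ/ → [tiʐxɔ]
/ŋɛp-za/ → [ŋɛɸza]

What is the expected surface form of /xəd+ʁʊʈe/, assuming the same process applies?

[xəzʁʊʈe]

The data show regressive manner assimilation: /t/ → [s] before /ʂ/; /ɖ/ → [ʐ] before /x/; /p/ → [ɸ] before /z/. In each pair only manner changes, matching the following consonant, while place and voice stay constant.
/d/ is a voiced alveolar stop. The following trigger /ʁ/ is a fricative, so /d/ must become a fricative as well.
A voiced alveolar fricative is [z], so the surface segment is [z].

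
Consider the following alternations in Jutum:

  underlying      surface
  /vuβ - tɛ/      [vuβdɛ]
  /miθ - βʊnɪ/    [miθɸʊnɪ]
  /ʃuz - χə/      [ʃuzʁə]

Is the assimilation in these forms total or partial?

The segment that alternates is /t/, which surfaces as [d] when adjacent to /β/.
/t/ is voiceless while /β/ is voiced; the output [d] is voiced, matching the trigger — so the feature that spreads is voicing.
Place and manner are unchanged, so the assimilation is partial, not total.
The same holds elsewhere in the data: /β/ → [ɸ] after /θ/ (voiced → voiceless, matching voiceless); /χ/ → [ʁ] after /z/ (voiceless → voiced, matching voiced) — only voicing changes, and always toward the preceding segment.

partial assimilation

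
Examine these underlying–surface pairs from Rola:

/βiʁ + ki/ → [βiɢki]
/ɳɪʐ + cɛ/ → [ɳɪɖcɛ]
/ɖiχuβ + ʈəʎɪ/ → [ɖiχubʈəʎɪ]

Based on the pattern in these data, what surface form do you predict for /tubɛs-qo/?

[tubɛtqo]

The data show regressive manner assimilation: /ʁ/ → [ɢ] before /k/; /ʐ/ → [ɖ] before /c/; /β/ → [b] before /ʈ/. In each pair only manner changes, matching the following consonant, while place and voice stay constant.
/s/ is a voiceless alveolar fricative. The following trigger /q/ is a stop, so /s/ must become a stop as well.
Changing only its manner to stop gives [t] — the voiceless alveolar stop.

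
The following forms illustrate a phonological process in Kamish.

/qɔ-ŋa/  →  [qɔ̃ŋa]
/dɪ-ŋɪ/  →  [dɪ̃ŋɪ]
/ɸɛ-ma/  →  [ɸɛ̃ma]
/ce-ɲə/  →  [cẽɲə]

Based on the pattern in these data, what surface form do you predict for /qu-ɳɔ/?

The data show regressive nasality assimilation (vowel nasalisation): /ɔ/ → [ɔ̃] before /ŋ/; /ɪ/ → [ɪ̃] before /ŋ/; /ɛ/ → [ɛ̃] before /m/; /e/ → [ẽ] before /ɲ/ — a vowel is nasalised by an immediately following nasal consonant.
The vowel /u/ is adjacent to the following nasal /ɳ/, so it acquires [+nasal] and surfaces as [ũ].

[qũɳɔ]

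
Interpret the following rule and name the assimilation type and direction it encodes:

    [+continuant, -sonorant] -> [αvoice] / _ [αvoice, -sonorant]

regressive voicing assimilation

The rule copies [voice] from the environment onto the target, so the assimilating feature is voicing.
Since the environment is written after the underscore, the trigger follows the target; the direction is regressive.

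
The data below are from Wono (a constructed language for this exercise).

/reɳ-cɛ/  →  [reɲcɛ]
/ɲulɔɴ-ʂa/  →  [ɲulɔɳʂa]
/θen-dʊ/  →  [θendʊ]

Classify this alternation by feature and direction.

regressive place assimilation

Underlying /ɳ/ is realised as [ɲ] next to /c/; /c/ itself does not change.
/ɳ/ is retroflex while /c/ is palatal; the output [ɲ] is palatal, matching the trigger — so the feature that spreads is place.
Manner and voice are unchanged, so the assimilation is partial, not total.
The other alternating form patterns the same way: /ɴ/ → [ɳ] before /ʂ/ (uvular → retroflex, matching retroflex) — only place changes, and always toward the following segment.
Nothing changes in [θendʊ]: there the adjacent consonants already agree in place (/n/ and /d/ are both alveolar), so this form is consistent with the same rule.
Since the segment that changes precedes the conditioning segment, the assimilation is regressive.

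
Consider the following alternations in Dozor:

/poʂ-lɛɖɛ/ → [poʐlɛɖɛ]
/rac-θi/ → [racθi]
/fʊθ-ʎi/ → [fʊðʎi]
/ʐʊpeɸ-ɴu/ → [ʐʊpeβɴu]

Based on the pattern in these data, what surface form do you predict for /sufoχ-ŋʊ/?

The data show regressive voicing assimilation: /ʂ/ → [ʐ] before /l/; /θ/ → [ð] before /ʎ/; /ɸ/ → [β] before /ɴ/. In each pair only voicing changes, matching the following consonant, while place and manner stay constant.
No alternation appears in [racθi]: there the adjacent consonants already agree in voicing (/c/ and /θ/ are both voiceless), so this form is consistent with the same rule.
/χ/ is a voiceless uvular fricative. The following trigger /ŋ/ is voiced, so /χ/ must become voiced as well.
Changing only its voicing to voiced gives [ʁ] — the voiced uvular fricative.

[sufoʁŋʊ]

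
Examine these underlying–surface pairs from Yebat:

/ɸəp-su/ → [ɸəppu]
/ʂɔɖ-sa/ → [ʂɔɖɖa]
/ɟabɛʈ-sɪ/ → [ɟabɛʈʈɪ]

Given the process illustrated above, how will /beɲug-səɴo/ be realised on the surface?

[beɲuggəɴo]

The data show progressive total assimilation (/s/ → [p] after /p/; /s/ → [ɖ] after /ɖ/; /s/ → [ʈ] after /ʈ/): in every case the target segment becomes identical to its preceding neighbour, copying more than a single feature.
/s/ is the segment targeted by the rule; it sits immediately after /g/, so it assimilates completely and surfaces as [g].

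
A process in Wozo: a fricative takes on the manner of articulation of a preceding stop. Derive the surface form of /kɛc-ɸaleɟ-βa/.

[kɛcpaleɟba]

The rule targets /ɸ/ (voiceless bilabial fricative), which sits after the trigger /c/ (stop).
The voiceless bilabial stop is [p], so /ɸ/ → [p].
The same rule applies at the second boundary: /β/ → [b] next to /ɟ/.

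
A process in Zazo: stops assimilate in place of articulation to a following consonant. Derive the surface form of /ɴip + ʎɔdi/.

[ɴicʎɔdi]

/p/ is a voiceless bilabial stop. The following trigger /ʎ/ is palatal, so /p/ must become palatal as well.
A voiceless palatal stop is [c], so the surface segment is [c].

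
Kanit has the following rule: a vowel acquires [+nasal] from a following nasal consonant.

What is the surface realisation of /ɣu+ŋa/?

[ɣũŋa]

The vowel /u/ is adjacent to the following nasal /ŋ/, so it acquires [+nasal] and surfaces as [ũ].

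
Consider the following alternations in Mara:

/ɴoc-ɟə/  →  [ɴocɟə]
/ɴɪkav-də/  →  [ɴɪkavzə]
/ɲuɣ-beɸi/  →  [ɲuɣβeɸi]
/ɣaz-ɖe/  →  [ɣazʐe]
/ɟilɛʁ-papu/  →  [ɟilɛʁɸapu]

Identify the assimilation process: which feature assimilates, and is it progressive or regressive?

The segment that alternates is /d/, which surfaces as [z] when adjacent to /v/.
The change stop → fricative matches the manner of the preceding /v/, identifying this as manner assimilation.
Place and voice are unchanged, so the assimilation is partial, not total.
The other alternating forms pattern the same way: /b/ → [β] after /ɣ/ (stop → fricative, matching a fricative); /ɖ/ → [ʐ] after /z/ (stop → fricative, matching a fricative); /p/ → [ɸ] after /ʁ/ (stop → fricative, matching a fricative) — only manner changes, and always toward the preceding segment.
Nothing changes in [ɴocɟə]: there the adjacent consonants already agree in manner (/ɟ/ and /c/ are both stops), so this form is consistent with the same rule.
The trigger is the preceding segment, so the direction is progressive (perseverative).

progressive manner assimilation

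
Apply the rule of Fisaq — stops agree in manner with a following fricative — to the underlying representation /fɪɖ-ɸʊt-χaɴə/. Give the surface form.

/ɖ/ is a voiced retroflex stop. The following trigger /ɸ/ is a fricative, so /ɖ/ must become a fricative as well.
The voiced retroflex fricative is [ʐ], so /ɖ/ → [ʐ].
The same rule applies at the second boundary: /t/ → [s] next to /χ/.

[fɪʐɸʊsχaɴə]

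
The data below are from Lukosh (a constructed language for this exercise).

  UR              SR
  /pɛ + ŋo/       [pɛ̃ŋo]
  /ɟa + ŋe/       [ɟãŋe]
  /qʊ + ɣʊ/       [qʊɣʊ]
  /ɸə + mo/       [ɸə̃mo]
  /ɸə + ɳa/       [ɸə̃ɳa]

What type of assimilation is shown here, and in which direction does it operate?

regressive nasality assimilation (vowel nasalisation)

The vowel /ɛ/ surfaces as nasalised [ɛ̃] next to the following nasal /ŋ/ — it has acquired the [+nasal] feature of its neighbour.
The other forms show the same pattern: /a/ → [ã] before /ŋ/; /ə/ → [ə̃] before /m/; /ə/ → [ə̃] before /ɳ/ — each time a vowel is nasalised next to a following nasal.
No change occurs in [qʊɣʊ] because the vowel at the boundary is adjacent to an oral consonant, not a nasal (/ʊ/ next to /ɣ/).
Because the conditioning nasal is to the right of the vowel that changes, the process is regressive (anticipatory).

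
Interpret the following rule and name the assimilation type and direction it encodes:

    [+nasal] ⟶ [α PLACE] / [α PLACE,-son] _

The shared variable α links the value of the place features (abbreviated [PLACE]) on the target to the same value on the neighbouring segment, so place is the feature that assimilates.
The conditioning segment sits to the left of the focus bar, meaning the trigger precedes the segment that changes — progressive assimilation.

progressive place assimilation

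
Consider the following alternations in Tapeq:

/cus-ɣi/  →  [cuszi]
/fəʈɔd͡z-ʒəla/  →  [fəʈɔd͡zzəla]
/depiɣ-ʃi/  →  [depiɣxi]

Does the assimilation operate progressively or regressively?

progressive

Comparing underlying and surface forms, /ɣ/ → [z] is the alternation; the neighbouring /s/ is constant.
/ɣ/ is velar while /s/ is alveolar; the output [z] is alveolar, matching the trigger — so the feature that spreads is place.
The other alternating forms pattern the same way: /ʒ/ → [z] after /d͡z/ (postalveolar → alveolar, matching alveolar); /ʃ/ → [x] after /ɣ/ (postalveolar → velar, matching velar) — only place changes, and always toward the preceding segment.
The trigger is the preceding segment, so the direction is progressive (perseverative).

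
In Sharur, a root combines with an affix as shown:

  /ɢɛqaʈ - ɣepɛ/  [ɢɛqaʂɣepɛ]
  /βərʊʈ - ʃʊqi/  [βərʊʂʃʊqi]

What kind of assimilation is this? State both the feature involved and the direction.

regressive manner assimilation

The segment that alternates is /ʈ/, which surfaces as [ʂ] when adjacent to /ɣ/.
The change stop → fricative matches the manner of the following /ɣ/, identifying this as manner assimilation.
Place and voice are unchanged, so the assimilation is partial, not total.
Checking the remaining alternation: /ʈ/ → [ʂ] before /ʃ/ (stop → fricative, matching a fricative) — only manner changes, and always toward the following segment.
The trigger is the following segment, so the direction is regressive (anticipatory).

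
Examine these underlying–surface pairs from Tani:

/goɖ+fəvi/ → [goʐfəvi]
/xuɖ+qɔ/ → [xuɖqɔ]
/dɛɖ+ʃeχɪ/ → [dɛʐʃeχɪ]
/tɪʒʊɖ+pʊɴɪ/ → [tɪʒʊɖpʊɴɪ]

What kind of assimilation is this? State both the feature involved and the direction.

Comparing underlying and surface forms, /ɖ/ → [ʐ] is the alternation; the neighbouring /f/ is constant.
The change stop → fricative matches the manner of the following /f/, identifying this as manner assimilation.
Place and voice are unchanged, so the assimilation is partial, not total.
The same holds elsewhere in the data: /ɖ/ → [ʐ] before /ʃ/ (stop → fricative, matching a fricative) — only manner changes, and always toward the following segment.
No alternation appears in [xuɖqɔ], [tɪʒʊɖpʊɴɪ]: there the adjacent consonants already agree in manner (/ɖ/ and /q/ are both stops; /ɖ/ and /p/ are both stops), so these forms are consistent with the same rule.
The trigger is the following segment, so the direction is regressive (anticipatory).

regressive manner assimilation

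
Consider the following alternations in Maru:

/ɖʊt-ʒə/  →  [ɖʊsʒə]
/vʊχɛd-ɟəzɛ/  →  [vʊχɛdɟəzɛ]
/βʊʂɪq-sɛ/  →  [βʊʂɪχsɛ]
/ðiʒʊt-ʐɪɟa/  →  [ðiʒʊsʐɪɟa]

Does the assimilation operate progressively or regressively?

Comparing underlying and surface forms, /t/ → [s] is the alternation; the neighbouring /ʒ/ is constant.
The change stop → fricative matches the manner of the following /ʒ/, identifying this as manner assimilation.
The same holds elsewhere in the data: /q/ → [χ] before /s/ (stop → fricative, matching a fricative); /t/ → [s] before /ʐ/ (stop → fricative, matching a fricative) — only manner changes, and always toward the following segment.
No alternation appears in [vʊχɛdɟəzɛ]: there the adjacent consonants already agree in manner (/d/ and /ɟ/ are both stops), so this form is consistent with the same rule.
The trigger is the following segment, so the direction is regressive (anticipatory).

regressive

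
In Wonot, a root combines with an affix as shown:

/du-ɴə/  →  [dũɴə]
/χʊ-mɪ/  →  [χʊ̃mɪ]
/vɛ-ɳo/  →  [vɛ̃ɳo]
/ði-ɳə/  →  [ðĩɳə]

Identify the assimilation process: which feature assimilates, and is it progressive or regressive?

regressive nasality assimilation (vowel nasalisation)

The vowel /u/ surfaces as nasalised [ũ] next to the following nasal /ɴ/ — it has acquired the [+nasal] feature of its neighbour.
The other forms show the same pattern: /ʊ/ → [ʊ̃] before /m/; /ɛ/ → [ɛ̃] before /ɳ/; /i/ → [ĩ] before /ɳ/ — each time a vowel is nasalised next to a following nasal.
Because the conditioning nasal is to the right of the vowel that changes, the process is regressive (anticipatory).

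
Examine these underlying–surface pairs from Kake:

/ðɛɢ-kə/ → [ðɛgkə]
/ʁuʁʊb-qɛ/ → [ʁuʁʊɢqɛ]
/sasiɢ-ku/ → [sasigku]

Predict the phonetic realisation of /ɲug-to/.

The data show regressive place assimilation: /ɢ/ → [g] before /k/; /b/ → [ɢ] before /q/. In each pair only place changes, matching the following consonant, while manner and voice stay constant.
/g/ is a voiced velar stop. The following trigger /t/ is alveolar, so /g/ must become alveolar as well.
The voiced alveolar stop is [d], so /g/ → [d].

[ɲudto]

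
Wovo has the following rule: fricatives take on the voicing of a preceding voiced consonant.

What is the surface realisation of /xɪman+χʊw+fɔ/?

/χ/ is a voiceless uvular fricative. The preceding trigger /n/ is voiced, so /χ/ must become voiced as well.
Changing only its voicing to voiced gives [ʁ] — the voiced uvular fricative.
The same rule applies at the second boundary: /f/ → [v] next to /w/.

[xɪmanʁʊwvɔ]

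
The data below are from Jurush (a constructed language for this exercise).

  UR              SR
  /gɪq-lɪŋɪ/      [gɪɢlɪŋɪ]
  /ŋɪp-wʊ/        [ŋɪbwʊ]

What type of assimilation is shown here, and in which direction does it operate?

regressive voicing assimilation

Comparing underlying and surface forms, /q/ → [ɢ] is the alternation; the neighbouring /l/ is constant.
/q/ is voiceless while /l/ is voiced; the output [ɢ] is voiced, matching the trigger — so the feature that spreads is voicing.
Place and manner are unchanged, so the assimilation is partial, not total.
Checking the remaining alternation: /p/ → [b] before /w/ (voiceless → voiced, matching voiced) — only voicing changes, and always toward the following segment.
Since the segment that changes precedes the conditioning segment, the assimilation is regressive.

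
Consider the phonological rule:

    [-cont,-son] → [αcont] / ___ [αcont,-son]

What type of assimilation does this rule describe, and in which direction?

regressive manner assimilation

The rule copies [cont] (continuancy) from the environment onto the target stops; since [±cont] encodes the stop/fricative manner contrast, the assimilating dimension is manner.
The conditioning segment sits to the right of the focus bar, meaning the trigger follows the segment that changes — regressive assimilation.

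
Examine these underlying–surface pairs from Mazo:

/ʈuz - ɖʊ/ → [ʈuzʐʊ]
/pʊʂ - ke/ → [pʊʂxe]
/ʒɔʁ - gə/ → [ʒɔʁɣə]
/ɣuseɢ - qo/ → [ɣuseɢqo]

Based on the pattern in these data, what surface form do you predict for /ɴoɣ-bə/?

The data show progressive manner assimilation: /ɖ/ → [ʐ] after /z/; /k/ → [x] after /ʂ/; /g/ → [ɣ] after /ʁ/. In each pair only manner changes, matching the preceding consonant, while place and voice stay constant.
Nothing changes in [ɣuseɢqo]: there the adjacent consonants already agree in manner (/q/ and /ɢ/ are both stops), so this form is consistent with the same rule.
The rule targets /b/ (voiced bilabial stop), which sits after the trigger /ɣ/ (fricative).
Changing only its manner to fricative gives [β] — the voiced bilabial fricative.

[ɴoɣβə]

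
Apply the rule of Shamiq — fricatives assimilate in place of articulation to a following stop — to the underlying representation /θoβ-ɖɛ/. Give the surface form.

[θoʐɖɛ]

The rule targets /β/ (voiced bilabial fricative), which sits before the trigger /ɖ/ (retroflex).
The voiced retroflex fricative is [ʐ], so /β/ → [ʐ].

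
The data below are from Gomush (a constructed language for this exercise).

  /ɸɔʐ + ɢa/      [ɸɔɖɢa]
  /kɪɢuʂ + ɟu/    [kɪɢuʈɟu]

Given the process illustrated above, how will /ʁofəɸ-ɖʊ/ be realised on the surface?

The data show regressive manner assimilation: /ʐ/ → [ɖ] before /ɢ/; /ʂ/ → [ʈ] before /ɟ/. In each pair only manner changes, matching the following consonant, while place and voice stay constant.
/ɸ/ is a voiceless bilabial fricative. The following trigger /ɖ/ is a stop, so /ɸ/ must become a stop as well.
Changing only its manner to stop gives [p] — the voiceless bilabial stop.

[ʁofəpɖʊ]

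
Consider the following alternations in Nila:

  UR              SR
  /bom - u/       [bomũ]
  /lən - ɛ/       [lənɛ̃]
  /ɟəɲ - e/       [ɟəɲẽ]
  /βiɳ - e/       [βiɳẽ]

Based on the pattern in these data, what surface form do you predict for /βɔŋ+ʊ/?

[βɔŋʊ̃]

The data show progressive nasality assimilation (vowel nasalisation): /u/ → [ũ] after /m/; /ɛ/ → [ɛ̃] after /n/; /e/ → [ẽ] after /ɲ/; /e/ → [ẽ] after /ɳ/ — a vowel is nasalised by an immediately preceding nasal consonant.
/ʊ/ sits next to the nasal /ŋ/ and is therefore nasalised to [ʊ̃].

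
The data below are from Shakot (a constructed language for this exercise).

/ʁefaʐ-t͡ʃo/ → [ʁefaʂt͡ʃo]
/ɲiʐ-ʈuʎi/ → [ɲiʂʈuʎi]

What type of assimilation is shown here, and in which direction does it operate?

Comparing underlying and surface forms, /ʐ/ → [ʂ] is the alternation; the neighbouring /t͡ʃ/ is constant.
The change voiced → voiceless matches the voicing of the following /t͡ʃ/, identifying this as voicing assimilation.
Place and manner are unchanged, so the assimilation is partial, not total.
The other alternating form patterns the same way: /ʐ/ → [ʂ] before /ʈ/ (voiced → voiceless, matching voiceless) — only voicing changes, and always toward the following segment.
Since the segment that changes precedes the conditioning segment, the assimilation is regressive.

regressive voicing assimilation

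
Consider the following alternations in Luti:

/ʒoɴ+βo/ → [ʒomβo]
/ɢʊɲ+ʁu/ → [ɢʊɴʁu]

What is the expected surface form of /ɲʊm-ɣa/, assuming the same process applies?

The data show regressive place assimilation: /ɴ/ → [m] before /β/; /ɲ/ → [ɴ] before /ʁ/. In each pair only place changes, matching the following consonant, while manner and voice stay constant.
The rule targets /m/ (voiced bilabial nasal), which sits before the trigger /ɣ/ (velar).
The voiced velar nasal is [ŋ], so /m/ → [ŋ].

[ɲʊŋɣa]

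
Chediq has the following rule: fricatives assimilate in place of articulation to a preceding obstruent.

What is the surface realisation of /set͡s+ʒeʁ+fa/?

The rule targets /ʒ/ (voiced postalveolar fricative), which sits after the trigger /t͡s/ (alveolar).
Changing only its place to alveolar gives [z] — the voiced alveolar fricative.
The same rule applies at the second boundary: /f/ → [χ] next to /ʁ/.

[set͡szeʁχa]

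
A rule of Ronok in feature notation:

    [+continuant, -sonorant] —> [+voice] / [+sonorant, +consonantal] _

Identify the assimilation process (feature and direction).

progressive voicing assimilation

The target ([+continuant, -sonorant], fricatives) acquires [+voice] next to a sonorant consonant ([+sonorant, +consonantal]) — it takes on the voicing of its neighbour, so the feature that spreads is voicing.
The conditioning segment sits to the left of the focus bar, meaning the trigger precedes the segment that changes — progressive assimilation.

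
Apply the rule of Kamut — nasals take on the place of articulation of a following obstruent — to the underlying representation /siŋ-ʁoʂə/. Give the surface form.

[siɴʁoʂə]

/ŋ/ is a voiced velar nasal. The following trigger /ʁ/ is uvular, so /ŋ/ must become uvular as well.
Changing only its place to uvular gives [ɴ] — the voiced uvular nasal.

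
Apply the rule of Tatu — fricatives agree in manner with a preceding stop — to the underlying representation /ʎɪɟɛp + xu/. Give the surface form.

The rule targets /x/ (voiceless velar fricative), which sits after the trigger /p/ (stop).
The voiceless velar stop is [k], so /x/ → [k].

[ʎɪɟɛpku]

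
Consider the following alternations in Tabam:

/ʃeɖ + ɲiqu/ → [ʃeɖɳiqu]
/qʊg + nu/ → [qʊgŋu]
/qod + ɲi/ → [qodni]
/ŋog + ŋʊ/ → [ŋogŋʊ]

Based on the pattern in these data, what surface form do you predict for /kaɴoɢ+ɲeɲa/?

The data show progressive place assimilation: /ɲ/ → [ɳ] after /ɖ/; /n/ → [ŋ] after /g/; /ɲ/ → [n] after /d/. In each pair only place changes, matching the preceding consonant, while manner and voice stay constant.
No alternation appears in [ŋogŋʊ]: there the adjacent consonants already agree in place (/ŋ/ and /g/ are both velar), so this form is consistent with the same rule.
/ɲ/ is a voiced palatal nasal. The preceding trigger /ɢ/ is uvular, so /ɲ/ must become uvular as well.
Changing only its place to uvular gives [ɴ] — the voiced uvular nasal.

[kaɴoɢɴeɲa]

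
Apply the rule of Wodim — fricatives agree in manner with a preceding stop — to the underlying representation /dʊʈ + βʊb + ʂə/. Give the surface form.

[dʊʈbʊbʈə]

The rule targets /β/ (voiced bilabial fricative), which sits after the trigger /ʈ/ (stop).
Changing only its manner to stop gives [b] — the voiced bilabial stop.
The same rule applies at the second boundary: /ʂ/ → [ʈ] next to /b/.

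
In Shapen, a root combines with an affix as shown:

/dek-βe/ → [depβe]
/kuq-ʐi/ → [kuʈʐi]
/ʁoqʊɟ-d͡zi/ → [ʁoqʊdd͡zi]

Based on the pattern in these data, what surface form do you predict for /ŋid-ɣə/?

The data show regressive place assimilation: /k/ → [p] before /β/; /q/ → [ʈ] before /ʐ/; /ɟ/ → [d] before /d͡z/. In each pair only place changes, matching the following consonant, while manner and voice stay constant.
The rule targets /d/ (voiced alveolar stop), which sits before the trigger /ɣ/ (velar).
A voiced velar stop is [g], so the surface segment is [g].

[ŋigɣə]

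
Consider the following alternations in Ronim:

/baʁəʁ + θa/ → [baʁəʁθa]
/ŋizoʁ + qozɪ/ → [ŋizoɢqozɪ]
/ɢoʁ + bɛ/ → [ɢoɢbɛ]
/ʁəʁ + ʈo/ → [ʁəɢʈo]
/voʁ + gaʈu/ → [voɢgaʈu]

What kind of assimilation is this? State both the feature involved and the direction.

regressive manner assimilation

The segment that alternates is /ʁ/, which surfaces as [ɢ] when adjacent to /q/.
The change fricative → stop matches the manner of the following /q/, identifying this as manner assimilation.
Place and voice are unchanged, so the assimilation is partial, not total.
The other alternating forms pattern the same way: /ʁ/ → [ɢ] before /b/ (fricative → stop, matching a stop); /ʁ/ → [ɢ] before /ʈ/ (fricative → stop, matching a stop); /ʁ/ → [ɢ] before /g/ (fricative → stop, matching a stop) — only manner changes, and always toward the following segment.
Nothing changes in [baʁəʁθa]: there the adjacent consonants already agree in manner (/ʁ/ and /θ/ are both fricatives), so this form is consistent with the same rule.
Since the segment that changes precedes the conditioning segment, the assimilation is regressive.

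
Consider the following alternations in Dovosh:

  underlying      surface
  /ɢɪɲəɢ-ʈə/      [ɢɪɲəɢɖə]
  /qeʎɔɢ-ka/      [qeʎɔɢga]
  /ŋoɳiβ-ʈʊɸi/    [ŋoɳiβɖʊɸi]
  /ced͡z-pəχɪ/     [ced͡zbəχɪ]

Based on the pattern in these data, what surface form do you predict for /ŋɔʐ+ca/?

[ŋɔʐɟa]

The data show progressive voicing assimilation: /ʈ/ → [ɖ] after /ɢ/; /k/ → [g] after /ɢ/; /ʈ/ → [ɖ] after /β/; /p/ → [b] after /d͡z/. In each pair only voicing changes, matching the preceding consonant, while place and manner stay constant.
/c/ is a voiceless palatal stop. The preceding trigger /ʐ/ is voiced, so /c/ must become voiced as well.
A voiced palatal stop is [ɟ], so the surface segment is [ɟ].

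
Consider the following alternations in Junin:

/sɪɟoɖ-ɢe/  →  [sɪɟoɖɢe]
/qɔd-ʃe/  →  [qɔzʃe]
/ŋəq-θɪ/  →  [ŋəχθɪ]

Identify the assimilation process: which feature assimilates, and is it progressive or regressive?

Comparing underlying and surface forms, /d/ → [z] is the alternation; the neighbouring /ʃ/ is constant.
/d/ is a stop while /ʃ/ is a fricative; the output [z] is a fricative, matching the trigger — so the feature that spreads is manner.
Place and voice are unchanged, so the assimilation is partial, not total.
The other alternating form patterns the same way: /q/ → [χ] before /θ/ (stop → fricative, matching a fricative) — only manner changes, and always toward the following segment.
No alternation appears in [sɪɟoɖɢe]: there the adjacent consonants already agree in manner (/ɖ/ and /ɢ/ are both stops), so this form is consistent with the same rule.
Since the segment that changes precedes the conditioning segment, the assimilation is regressive.

regressive manner assimilation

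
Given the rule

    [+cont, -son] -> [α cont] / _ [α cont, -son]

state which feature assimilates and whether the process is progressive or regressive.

regressive manner assimilation

The shared variable α links the value of [cont] on the target to that of the neighbouring obstruent. [cont] distinguishes stops from fricatives — a manner-of-articulation feature — so this is manner assimilation.
The conditioning segment sits to the right of the focus bar, meaning the trigger follows the segment that changes — regressive assimilation.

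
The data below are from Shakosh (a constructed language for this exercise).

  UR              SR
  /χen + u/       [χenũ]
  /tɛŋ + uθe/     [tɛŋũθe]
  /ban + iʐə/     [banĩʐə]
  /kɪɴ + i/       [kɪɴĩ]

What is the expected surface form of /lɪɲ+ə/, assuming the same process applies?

The data show progressive nasality assimilation (vowel nasalisation): /u/ → [ũ] after /n/; /u/ → [ũ] after /ŋ/; /i/ → [ĩ] after /n/; /i/ → [ĩ] after /ɴ/ — a vowel is nasalised by an immediately preceding nasal consonant.
The vowel /ə/ is adjacent to the preceding nasal /ɲ/, so it acquires [+nasal] and surfaces as [ə̃].

[lɪɲə̃]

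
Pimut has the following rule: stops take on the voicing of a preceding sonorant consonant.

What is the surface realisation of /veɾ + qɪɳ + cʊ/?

The rule targets /q/ (voiceless uvular stop), which sits after the trigger /ɾ/ (voiced).
The voiced uvular stop is [ɢ], so /q/ → [ɢ].
The same rule applies at the second boundary: /c/ → [ɟ] next to /ɳ/.

[veɾɢɪɳɟʊ]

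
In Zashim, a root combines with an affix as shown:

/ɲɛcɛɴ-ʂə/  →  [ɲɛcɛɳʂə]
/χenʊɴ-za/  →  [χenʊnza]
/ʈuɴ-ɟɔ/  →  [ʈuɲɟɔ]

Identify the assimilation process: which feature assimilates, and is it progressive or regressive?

regressive place assimilation

Underlying /ɴ/ is realised as [ɳ] next to /ʂ/; /ʂ/ itself does not change.
The change uvular → retroflex matches the place of the following /ʂ/, identifying this as place assimilation.
Manner and voice are unchanged, so the assimilation is partial, not total.
The same holds elsewhere in the data: /ɴ/ → [n] before /z/ (uvular → alveolar, matching alveolar); /ɴ/ → [ɲ] before /ɟ/ (uvular → palatal, matching palatal) — only place changes, and always toward the following segment.
The trigger is the following segment, so the direction is regressive (anticipatory).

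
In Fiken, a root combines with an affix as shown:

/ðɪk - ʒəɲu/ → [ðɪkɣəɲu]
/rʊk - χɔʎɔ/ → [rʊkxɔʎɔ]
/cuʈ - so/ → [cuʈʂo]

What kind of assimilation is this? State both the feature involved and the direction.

Comparing underlying and surface forms, /ʒ/ → [ɣ] is the alternation; the neighbouring /k/ is constant.
The change postalveolar → velar matches the place of the preceding /k/, identifying this as place assimilation.
Manner and voice are unchanged, so the assimilation is partial, not total.
The other alternating forms pattern the same way: /χ/ → [x] after /k/ (uvular → velar, matching velar); /s/ → [ʂ] after /ʈ/ (alveolar → retroflex, matching retroflex) — only place changes, and always toward the preceding segment.
Since the segment that changes follows the conditioning segment, the assimilation is progressive.

progressive place assimilation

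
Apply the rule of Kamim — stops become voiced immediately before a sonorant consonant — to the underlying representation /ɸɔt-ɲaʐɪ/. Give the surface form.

The rule targets /t/ (voiceless alveolar stop), which sits before the trigger /ɲ/ (voiced).
Changing only its voicing to voiced gives [d] — the voiced alveolar stop.

[ɸɔdɲaʐɪ]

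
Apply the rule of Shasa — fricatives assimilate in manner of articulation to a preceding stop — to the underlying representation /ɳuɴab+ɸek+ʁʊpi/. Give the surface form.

[ɳuɴabpekɢʊpi]

/ɸ/ is a voiceless bilabial fricative. The preceding trigger /b/ is a stop, so /ɸ/ must become a stop as well.
Changing only its manner to stop gives [p] — the voiceless bilabial stop.
The same rule applies at the second boundary: /ʁ/ → [ɢ] next to /k/.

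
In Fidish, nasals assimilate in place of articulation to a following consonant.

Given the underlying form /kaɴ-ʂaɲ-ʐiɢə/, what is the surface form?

[kaɳʂaɳʐiɢə]

The rule targets /ɴ/ (voiced uvular nasal), which sits before the trigger /ʂ/ (retroflex).
The voiced retroflex nasal is [ɳ], so /ɴ/ → [ɳ].
The same rule applies at the second boundary: /ɲ/ → [ɳ] next to /ʐ/.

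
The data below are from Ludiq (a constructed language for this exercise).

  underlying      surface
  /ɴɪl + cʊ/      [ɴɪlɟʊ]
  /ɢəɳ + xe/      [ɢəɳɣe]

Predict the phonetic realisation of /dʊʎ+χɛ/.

[dʊʎʁɛ]

The data show progressive voicing assimilation: /c/ → [ɟ] after /l/; /x/ → [ɣ] after /ɳ/. In each pair only voicing changes, matching the preceding consonant, while place and manner stay constant.
The rule targets /χ/ (voiceless uvular fricative), which sits after the trigger /ʎ/ (voiced).
A voiced uvular fricative is [ʁ], so the surface segment is [ʁ].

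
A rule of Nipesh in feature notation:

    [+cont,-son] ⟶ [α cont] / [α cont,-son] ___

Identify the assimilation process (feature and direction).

progressive manner assimilation

The shared variable α links the value of [cont] on the target to that of the neighbouring obstruent. [cont] distinguishes stops from fricatives — a manner-of-articulation feature — so this is manner assimilation.
Since the environment is written before the underscore, the trigger precedes the target; the direction is progressive.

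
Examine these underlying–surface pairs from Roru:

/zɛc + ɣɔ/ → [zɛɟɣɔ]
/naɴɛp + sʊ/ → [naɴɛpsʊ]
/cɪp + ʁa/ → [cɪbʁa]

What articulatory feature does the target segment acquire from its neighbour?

Underlying /c/ is realised as [ɟ] next to /ɣ/; /ɣ/ itself does not change.
The change voiceless → voiced matches the voicing of the following /ɣ/, identifying this as voicing assimilation.
The same holds elsewhere in the data: /p/ → [b] before /ʁ/ (voiceless → voiced, matching voiced) — only voicing changes, and always toward the following segment.
No alternation appears in [naɴɛpsʊ]: there the adjacent consonants already agree in voicing (/p/ and /s/ are both voiceless), so this form is consistent with the same rule.

voicing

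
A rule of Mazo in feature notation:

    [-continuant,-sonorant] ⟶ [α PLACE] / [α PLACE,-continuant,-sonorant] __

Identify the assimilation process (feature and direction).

progressive place assimilation

The rule copies the place features (abbreviated [PLACE]) from the environment onto the target, so the assimilating feature is place.
Since the environment is written before the underscore, the trigger precedes the target; the direction is progressive.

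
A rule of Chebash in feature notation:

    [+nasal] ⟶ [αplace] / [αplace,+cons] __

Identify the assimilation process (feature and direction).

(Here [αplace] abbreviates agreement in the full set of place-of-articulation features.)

The rule copies the place features (abbreviated [place]) from the environment onto the target, so the assimilating feature is place.
Since the environment is written before the underscore, the trigger precedes the target; the direction is progressive.

progressive place assimilation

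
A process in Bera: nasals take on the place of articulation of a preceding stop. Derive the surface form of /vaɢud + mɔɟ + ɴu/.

[vaɢudnɔɟɲu]

The rule targets /m/ (voiced bilabial nasal), which sits after the trigger /d/ (alveolar).
Changing only its place to alveolar gives [n] — the voiced alveolar nasal.
The same rule applies at the second boundary: /ɴ/ → [ɲ] next to /ɟ/.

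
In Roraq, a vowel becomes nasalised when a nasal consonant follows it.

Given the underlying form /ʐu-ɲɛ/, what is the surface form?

[ʐũɲɛ]

The vowel /u/ is adjacent to the following nasal /ɲ/, so it acquires [+nasal] and surfaces as [ũ].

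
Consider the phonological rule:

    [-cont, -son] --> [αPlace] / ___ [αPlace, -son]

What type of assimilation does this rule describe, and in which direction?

The shared variable α links the value of the place features (abbreviated [Place]) on the target to the same value on the neighbouring segment, so place is the feature that assimilates.
The conditioning segment sits to the right of the focus bar, meaning the trigger follows the segment that changes — regressive assimilation.

regressive place assimilation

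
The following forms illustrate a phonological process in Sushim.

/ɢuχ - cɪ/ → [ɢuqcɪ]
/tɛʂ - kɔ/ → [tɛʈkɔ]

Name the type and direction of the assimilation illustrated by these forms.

regressive manner assimilation

Comparing underlying and surface forms, /χ/ → [q] is the alternation; the neighbouring /c/ is constant.
/χ/ is a fricative while /c/ is a stop; the output [q] is a stop, matching the trigger — so the feature that spreads is manner.
Place and voice are unchanged, so the assimilation is partial, not total.
The same holds elsewhere in the data: /ʂ/ → [ʈ] before /k/ (fricative → stop, matching a stop) — only manner changes, and always toward the following segment.
Since the segment that changes precedes the conditioning segment, the assimilation is regressive.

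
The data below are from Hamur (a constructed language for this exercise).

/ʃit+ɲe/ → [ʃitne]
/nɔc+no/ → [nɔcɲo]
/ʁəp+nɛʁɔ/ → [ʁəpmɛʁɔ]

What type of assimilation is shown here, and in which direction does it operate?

Underlying /ɲ/ is realised as [n] next to /t/; /t/ itself does not change.
/ɲ/ is palatal while /t/ is alveolar; the output [n] is alveolar, matching the trigger — so the feature that spreads is place.
Manner and voice are unchanged, so the assimilation is partial, not total.
The same holds elsewhere in the data: /n/ → [ɲ] after /c/ (alveolar → palatal, matching palatal); /n/ → [m] after /p/ (alveolar → bilabial, matching bilabial) — only place changes, and always toward the preceding segment.
The trigger is the preceding segment, so the direction is progressive (perseverative).

progressive place assimilation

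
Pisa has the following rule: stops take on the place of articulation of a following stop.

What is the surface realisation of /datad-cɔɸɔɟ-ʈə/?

The rule targets /d/ (voiced alveolar stop), which sits before the trigger /c/ (palatal).
A voiced palatal stop is [ɟ], so the surface segment is [ɟ].
The same rule applies at the second boundary: /ɟ/ → [ɖ] next to /ʈ/.

[dataɟcɔɸɔɖʈə]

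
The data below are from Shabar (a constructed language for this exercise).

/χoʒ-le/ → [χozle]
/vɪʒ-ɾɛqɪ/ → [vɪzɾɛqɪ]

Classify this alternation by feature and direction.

Comparing underlying and surface forms, /ʒ/ → [z] is the alternation; the neighbouring /l/ is constant.
/ʒ/ is postalveolar while /l/ is alveolar; the output [z] is alveolar, matching the trigger — so the feature that spreads is place.
Manner and voice are unchanged, so the assimilation is partial, not total.
The same holds elsewhere in the data: /ʒ/ → [z] before /ɾ/ (postalveolar → alveolar, matching alveolar) — only place changes, and always toward the following segment.
The trigger is the following segment, so the direction is regressive (anticipatory).

regressive place assimilation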